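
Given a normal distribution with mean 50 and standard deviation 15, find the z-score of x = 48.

-0.1333

Step 1: Recall the z-score formula: z = (x - mu) / sigma
Step 2: Substitute values: z = (48 - 50) / 15
Step 3: z = -2 / 15 = -0.1333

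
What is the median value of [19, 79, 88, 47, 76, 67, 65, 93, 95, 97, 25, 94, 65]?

76

Step 1: Sort the data in ascending order: [19, 25, 47, 65, 65, 67, 76, 79, 88, 93, 94, 95, 97]
Step 2: The number of values is n = 13.
Step 3: Since n is odd, the median is the middle value at position 7: 76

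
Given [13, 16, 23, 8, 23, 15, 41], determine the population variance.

98.9796

Step 1: Compute the mean: (13 + 16 + 23 + 8 + 23 + 15 + 41) / 7 = 19.8571
Step 2: Compute squared deviations from the mean:
  (13 - 19.8571)^2 = 47.0204
  (16 - 19.8571)^2 = 14.8776
  (23 - 19.8571)^2 = 9.8776
  (8 - 19.8571)^2 = 140.5918
  (23 - 19.8571)^2 = 9.8776
  (15 - 19.8571)^2 = 23.5918
  (41 - 19.8571)^2 = 447.0204
Step 3: Sum of squared deviations = 692.8571
Step 4: Population variance = 692.8571 / 7 = 98.9796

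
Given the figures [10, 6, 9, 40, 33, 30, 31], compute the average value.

22.7143

Step 1: Sum all values: 10 + 6 + 9 + 40 + 33 + 30 + 31 = 159
Step 2: Count the number of values: n = 7
Step 3: Mean = sum / n = 159 / 7 = 22.7143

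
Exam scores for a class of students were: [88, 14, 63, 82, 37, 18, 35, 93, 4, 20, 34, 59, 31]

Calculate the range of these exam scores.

89

Step 1: Identify the maximum value: max = 93
Step 2: Identify the minimum value: min = 4
Step 3: Range = max - min = 93 - 4 = 89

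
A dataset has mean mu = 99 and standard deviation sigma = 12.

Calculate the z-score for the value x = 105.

0.5

Step 1: Recall the z-score formula: z = (x - mu) / sigma
Step 2: Substitute values: z = (105 - 99) / 12
Step 3: z = 6 / 12 = 0.5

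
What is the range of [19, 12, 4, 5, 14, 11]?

15

Step 1: Identify the maximum value: max = 19
Step 2: Identify the minimum value: min = 4
Step 3: Range = max - min = 19 - 4 = 15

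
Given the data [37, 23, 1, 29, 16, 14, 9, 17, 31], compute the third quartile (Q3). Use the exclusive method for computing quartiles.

30

Step 1: Sort the data: [1, 9, 14, 16, 17, 23, 29, 31, 37]
Step 2: n = 9
Step 3: Using the exclusive quartile method:
  Q1 = 11.5
  Q2 (median) = 17
  Q3 = 30
  IQR = Q3 - Q1 = 30 - 11.5 = 18.5
Step 4: Q3 = 30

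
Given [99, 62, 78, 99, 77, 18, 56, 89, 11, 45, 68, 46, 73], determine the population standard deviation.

26.6107

Step 1: Compute the mean: 63.1538
Step 2: Sum of squared deviations from the mean: 9205.6923
Step 3: Population variance = 9205.6923 / 13 = 708.1302
Step 4: Standard deviation = sqrt(708.1302) = 26.6107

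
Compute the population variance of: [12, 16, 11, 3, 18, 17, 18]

25.3878

Step 1: Compute the mean: (12 + 16 + 11 + 3 + 18 + 17 + 18) / 7 = 13.5714
Step 2: Compute squared deviations from the mean:
  (12 - 13.5714)^2 = 2.4694
  (16 - 13.5714)^2 = 5.898
  (11 - 13.5714)^2 = 6.6122
  (3 - 13.5714)^2 = 111.7551
  (18 - 13.5714)^2 = 19.6122
  (17 - 13.5714)^2 = 11.7551
  (18 - 13.5714)^2 = 19.6122
Step 3: Sum of squared deviations = 177.7143
Step 4: Population variance = 177.7143 / 7 = 25.3878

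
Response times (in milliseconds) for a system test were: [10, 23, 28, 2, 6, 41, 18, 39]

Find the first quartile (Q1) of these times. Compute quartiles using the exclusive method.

7

Step 1: Sort the data: [2, 6, 10, 18, 23, 28, 39, 41]
Step 2: n = 8
Step 3: Using the exclusive quartile method:
  Q1 = 7
  Q2 (median) = 20.5
  Q3 = 36.25
  IQR = Q3 - Q1 = 36.25 - 7 = 29.25
Step 4: Q1 = 7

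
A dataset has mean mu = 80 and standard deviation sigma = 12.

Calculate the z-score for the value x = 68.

-1

Step 1: Recall the z-score formula: z = (x - mu) / sigma
Step 2: Substitute values: z = (68 - 80) / 12
Step 3: z = -12 / 12 = -1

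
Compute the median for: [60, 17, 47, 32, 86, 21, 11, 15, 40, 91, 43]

40

Step 1: Sort the data in ascending order: [11, 15, 17, 21, 32, 40, 43, 47, 60, 86, 91]
Step 2: The number of values is n = 11.
Step 3: Since n is odd, the median is the middle value at position 6: 40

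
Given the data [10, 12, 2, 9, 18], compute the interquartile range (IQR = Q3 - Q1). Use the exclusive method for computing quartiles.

9.5

Step 1: Sort the data: [2, 9, 10, 12, 18]
Step 2: n = 5
Step 3: Using the exclusive quartile method:
  Q1 = 5.5
  Q2 (median) = 10
  Q3 = 15
  IQR = Q3 - Q1 = 15 - 5.5 = 9.5
Step 4: IQR = 9.5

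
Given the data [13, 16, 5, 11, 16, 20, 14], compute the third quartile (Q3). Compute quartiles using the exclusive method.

16

Step 1: Sort the data: [5, 11, 13, 14, 16, 16, 20]
Step 2: n = 7
Step 3: Using the exclusive quartile method:
  Q1 = 11
  Q2 (median) = 14
  Q3 = 16
  IQR = Q3 - Q1 = 16 - 11 = 5
Step 4: Q3 = 16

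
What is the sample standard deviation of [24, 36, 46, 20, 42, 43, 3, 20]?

14.9547

Step 1: Compute the mean: 29.25
Step 2: Sum of squared deviations from the mean: 1565.5
Step 3: Sample variance = 1565.5 / 7 = 223.6429
Step 4: Standard deviation = sqrt(223.6429) = 14.9547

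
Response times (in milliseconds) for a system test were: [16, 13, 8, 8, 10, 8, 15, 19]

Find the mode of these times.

8

Step 1: Count the frequency of each value:
  8: appears 3 time(s)
  10: appears 1 time(s)
  13: appears 1 time(s)
  15: appears 1 time(s)
  16: appears 1 time(s)
  19: appears 1 time(s)
Step 2: The value 8 appears most frequently (3 times).
Step 3: Mode = 8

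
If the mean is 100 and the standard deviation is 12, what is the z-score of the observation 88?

-1

Step 1: Recall the z-score formula: z = (x - mu) / sigma
Step 2: Substitute values: z = (88 - 100) / 12
Step 3: z = -12 / 12 = -1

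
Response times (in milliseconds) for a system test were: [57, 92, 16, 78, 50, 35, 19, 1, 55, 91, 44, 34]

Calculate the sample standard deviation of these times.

29.0339

Step 1: Compute the mean: 47.6667
Step 2: Sum of squared deviations from the mean: 9272.6667
Step 3: Sample variance = 9272.6667 / 11 = 842.9697
Step 4: Standard deviation = sqrt(842.9697) = 29.0339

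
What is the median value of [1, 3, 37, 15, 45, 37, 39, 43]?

37

Step 1: Sort the data in ascending order: [1, 3, 15, 37, 37, 39, 43, 45]
Step 2: The number of values is n = 8.
Step 3: Since n is even, the median is the average of positions 4 and 5:
  Median = (37 + 37) / 2 = 37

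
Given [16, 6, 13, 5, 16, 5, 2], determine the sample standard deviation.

5.831

Step 1: Compute the mean: 9
Step 2: Sum of squared deviations from the mean: 204
Step 3: Sample variance = 204 / 6 = 34
Step 4: Standard deviation = sqrt(34) = 5.831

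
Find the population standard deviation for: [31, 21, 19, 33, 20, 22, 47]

9.4394

Step 1: Compute the mean: 27.5714
Step 2: Sum of squared deviations from the mean: 623.7143
Step 3: Population variance = 623.7143 / 7 = 89.102
Step 4: Standard deviation = sqrt(89.102) = 9.4394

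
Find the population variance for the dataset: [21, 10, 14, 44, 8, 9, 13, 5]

136.25

Step 1: Compute the mean: (21 + 10 + 14 + 44 + 8 + 9 + 13 + 5) / 8 = 15.5
Step 2: Compute squared deviations from the mean:
  (21 - 15.5)^2 = 30.25
  (10 - 15.5)^2 = 30.25
  (14 - 15.5)^2 = 2.25
  (44 - 15.5)^2 = 812.25
  (8 - 15.5)^2 = 56.25
  (9 - 15.5)^2 = 42.25
  (13 - 15.5)^2 = 6.25
  (5 - 15.5)^2 = 110.25
Step 3: Sum of squared deviations = 1090
Step 4: Population variance = 1090 / 8 = 136.25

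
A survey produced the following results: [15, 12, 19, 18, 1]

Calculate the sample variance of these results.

52.5

Step 1: Compute the mean: (15 + 12 + 19 + 18 + 1) / 5 = 13
Step 2: Compute squared deviations from the mean:
  (15 - 13)^2 = 4
  (12 - 13)^2 = 1
  (19 - 13)^2 = 36
  (18 - 13)^2 = 25
  (1 - 13)^2 = 144
Step 3: Sum of squared deviations = 210
Step 4: Sample variance = 210 / 4 = 52.5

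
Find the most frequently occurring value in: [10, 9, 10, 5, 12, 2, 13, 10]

10

Step 1: Count the frequency of each value:
  2: appears 1 time(s)
  5: appears 1 time(s)
  9: appears 1 time(s)
  10: appears 3 time(s)
  12: appears 1 time(s)
  13: appears 1 time(s)
Step 2: The value 10 appears most frequently (3 times).
Step 3: Mode = 10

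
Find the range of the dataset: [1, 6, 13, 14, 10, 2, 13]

13

Step 1: Identify the maximum value: max = 14
Step 2: Identify the minimum value: min = 1
Step 3: Range = max - min = 14 - 1 = 13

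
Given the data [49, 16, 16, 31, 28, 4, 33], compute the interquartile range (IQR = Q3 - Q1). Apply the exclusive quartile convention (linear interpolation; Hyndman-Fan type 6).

17

Step 1: Sort the data: [4, 16, 16, 28, 31, 33, 49]
Step 2: n = 7
Step 3: Using the exclusive quartile method:
  Q1 = 16
  Q2 (median) = 28
  Q3 = 33
  IQR = Q3 - Q1 = 33 - 16 = 17
Step 4: IQR = 17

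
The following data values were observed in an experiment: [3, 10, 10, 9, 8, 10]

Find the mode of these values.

10

Step 1: Count the frequency of each value:
  3: appears 1 time(s)
  8: appears 1 time(s)
  9: appears 1 time(s)
  10: appears 3 time(s)
Step 2: The value 10 appears most frequently (3 times).
Step 3: Mode = 10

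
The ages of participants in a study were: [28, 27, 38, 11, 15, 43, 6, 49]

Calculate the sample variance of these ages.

243.2679

Step 1: Compute the mean: (28 + 27 + 38 + 11 + 15 + 43 + 6 + 49) / 8 = 27.125
Step 2: Compute squared deviations from the mean:
  (28 - 27.125)^2 = 0.7656
  (27 - 27.125)^2 = 0.0156
  (38 - 27.125)^2 = 118.2656
  (11 - 27.125)^2 = 260.0156
  (15 - 27.125)^2 = 147.0156
  (43 - 27.125)^2 = 252.0156
  (6 - 27.125)^2 = 446.2656
  (49 - 27.125)^2 = 478.5156
Step 3: Sum of squared deviations = 1702.875
Step 4: Sample variance = 1702.875 / 7 = 243.2679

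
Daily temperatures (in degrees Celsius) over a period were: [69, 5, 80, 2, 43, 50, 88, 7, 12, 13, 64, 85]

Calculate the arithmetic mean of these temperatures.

43.1667

Step 1: Sum all values: 69 + 5 + 80 + 2 + 43 + 50 + 88 + 7 + 12 + 13 + 64 + 85 = 518
Step 2: Count the number of values: n = 12
Step 3: Mean = sum / n = 518 / 12 = 43.1667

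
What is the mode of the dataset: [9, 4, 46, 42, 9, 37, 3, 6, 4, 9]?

9

Step 1: Count the frequency of each value:
  3: appears 1 time(s)
  4: appears 2 time(s)
  6: appears 1 time(s)
  9: appears 3 time(s)
  37: appears 1 time(s)
  42: appears 1 time(s)
  46: appears 1 time(s)
Step 2: The value 9 appears most frequently (3 times).
Step 3: Mode = 9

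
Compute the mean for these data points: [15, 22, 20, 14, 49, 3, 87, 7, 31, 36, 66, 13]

30.25

Step 1: Sum all values: 15 + 22 + 20 + 14 + 49 + 3 + 87 + 7 + 31 + 36 + 66 + 13 = 363
Step 2: Count the number of values: n = 12
Step 3: Mean = sum / n = 363 / 12 = 30.25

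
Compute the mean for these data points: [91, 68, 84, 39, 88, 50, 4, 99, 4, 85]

61.2

Step 1: Sum all values: 91 + 68 + 84 + 39 + 88 + 50 + 4 + 99 + 4 + 85 = 612
Step 2: Count the number of values: n = 10
Step 3: Mean = sum / n = 612 / 10 = 61.2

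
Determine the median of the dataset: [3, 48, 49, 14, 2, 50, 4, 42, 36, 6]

25

Step 1: Sort the data in ascending order: [2, 3, 4, 6, 14, 36, 42, 48, 49, 50]
Step 2: The number of values is n = 10.
Step 3: Since n is even, the median is the average of positions 5 and 6:
  Median = (14 + 36) / 2 = 25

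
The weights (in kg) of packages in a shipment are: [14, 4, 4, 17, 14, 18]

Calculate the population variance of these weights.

32.8056

Step 1: Compute the mean: (14 + 4 + 4 + 17 + 14 + 18) / 6 = 11.8333
Step 2: Compute squared deviations from the mean:
  (14 - 11.8333)^2 = 4.6944
  (4 - 11.8333)^2 = 61.3611
  (4 - 11.8333)^2 = 61.3611
  (17 - 11.8333)^2 = 26.6944
  (14 - 11.8333)^2 = 4.6944
  (18 - 11.8333)^2 = 38.0278
Step 3: Sum of squared deviations = 196.8333
Step 4: Population variance = 196.8333 / 6 = 32.8056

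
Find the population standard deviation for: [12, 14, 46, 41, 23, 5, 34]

14.5012

Step 1: Compute the mean: 25
Step 2: Sum of squared deviations from the mean: 1472
Step 3: Population variance = 1472 / 7 = 210.2857
Step 4: Standard deviation = sqrt(210.2857) = 14.5012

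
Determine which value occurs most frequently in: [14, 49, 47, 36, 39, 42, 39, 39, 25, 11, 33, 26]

39

Step 1: Count the frequency of each value:
  11: appears 1 time(s)
  14: appears 1 time(s)
  25: appears 1 time(s)
  26: appears 1 time(s)
  33: appears 1 time(s)
  36: appears 1 time(s)
  39: appears 3 time(s)
  42: appears 1 time(s)
  47: appears 1 time(s)
  49: appears 1 time(s)
Step 2: The value 39 appears most frequently (3 times).
Step 3: Mode = 39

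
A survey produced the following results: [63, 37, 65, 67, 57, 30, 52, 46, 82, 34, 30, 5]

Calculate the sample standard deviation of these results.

21.1932

Step 1: Compute the mean: 47.3333
Step 2: Sum of squared deviations from the mean: 4940.6667
Step 3: Sample variance = 4940.6667 / 11 = 449.1515
Step 4: Standard deviation = sqrt(449.1515) = 21.1932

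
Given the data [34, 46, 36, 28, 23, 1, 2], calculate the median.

28

Step 1: Sort the data in ascending order: [1, 2, 23, 28, 34, 36, 46]
Step 2: The number of values is n = 7.
Step 3: Since n is odd, the median is the middle value at position 4: 28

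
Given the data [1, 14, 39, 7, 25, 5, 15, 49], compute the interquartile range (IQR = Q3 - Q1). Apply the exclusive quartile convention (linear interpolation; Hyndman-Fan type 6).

30

Step 1: Sort the data: [1, 5, 7, 14, 15, 25, 39, 49]
Step 2: n = 8
Step 3: Using the exclusive quartile method:
  Q1 = 5.5
  Q2 (median) = 14.5
  Q3 = 35.5
  IQR = Q3 - Q1 = 35.5 - 5.5 = 30
Step 4: IQR = 30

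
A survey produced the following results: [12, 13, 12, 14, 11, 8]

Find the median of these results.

12

Step 1: Sort the data in ascending order: [8, 11, 12, 12, 13, 14]
Step 2: The number of values is n = 6.
Step 3: Since n is even, the median is the average of positions 3 and 4:
  Median = (12 + 12) / 2 = 12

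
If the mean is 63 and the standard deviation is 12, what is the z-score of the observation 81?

1.5

Step 1: Recall the z-score formula: z = (x - mu) / sigma
Step 2: Substitute values: z = (81 - 63) / 12
Step 3: z = 18 / 12 = 1.5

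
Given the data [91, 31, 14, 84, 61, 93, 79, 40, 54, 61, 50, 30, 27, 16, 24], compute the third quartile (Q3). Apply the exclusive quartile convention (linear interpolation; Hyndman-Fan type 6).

79

Step 1: Sort the data: [14, 16, 24, 27, 30, 31, 40, 50, 54, 61, 61, 79, 84, 91, 93]
Step 2: n = 15
Step 3: Using the exclusive quartile method:
  Q1 = 27
  Q2 (median) = 50
  Q3 = 79
  IQR = Q3 - Q1 = 79 - 27 = 52
Step 4: Q3 = 79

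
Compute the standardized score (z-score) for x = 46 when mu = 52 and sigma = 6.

-1

Step 1: Recall the z-score formula: z = (x - mu) / sigma
Step 2: Substitute values: z = (46 - 52) / 6
Step 3: z = -6 / 6 = -1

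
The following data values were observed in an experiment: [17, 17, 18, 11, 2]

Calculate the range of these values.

16

Step 1: Identify the maximum value: max = 18
Step 2: Identify the minimum value: min = 2
Step 3: Range = max - min = 18 - 2 = 16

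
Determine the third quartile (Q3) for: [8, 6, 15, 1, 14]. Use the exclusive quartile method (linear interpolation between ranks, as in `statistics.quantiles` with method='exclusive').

14.5

Step 1: Sort the data: [1, 6, 8, 14, 15]
Step 2: n = 5
Step 3: Using the exclusive quartile method:
  Q1 = 3.5
  Q2 (median) = 8
  Q3 = 14.5
  IQR = Q3 - Q1 = 14.5 - 3.5 = 11
Step 4: Q3 = 14.5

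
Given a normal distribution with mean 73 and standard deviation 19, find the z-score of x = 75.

0.1053

Step 1: Recall the z-score formula: z = (x - mu) / sigma
Step 2: Substitute values: z = (75 - 73) / 19
Step 3: z = 2 / 19 = 0.1053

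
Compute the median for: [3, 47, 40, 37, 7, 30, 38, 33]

35

Step 1: Sort the data in ascending order: [3, 7, 30, 33, 37, 38, 40, 47]
Step 2: The number of values is n = 8.
Step 3: Since n is even, the median is the average of positions 4 and 5:
  Median = (33 + 37) / 2 = 35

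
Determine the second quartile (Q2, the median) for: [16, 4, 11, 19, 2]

11

Step 1: Sort the data: [2, 4, 11, 16, 19]
Step 2: n = 5
Step 3: Q2 is the median. Since n is odd, it is the middle value at position 3: 11
Step 4: Q2 = 11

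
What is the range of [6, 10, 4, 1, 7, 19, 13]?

18

Step 1: Identify the maximum value: max = 19
Step 2: Identify the minimum value: min = 1
Step 3: Range = max - min = 19 - 1 = 18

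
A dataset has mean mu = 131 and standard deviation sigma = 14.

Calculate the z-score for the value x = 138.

0.5

Step 1: Recall the z-score formula: z = (x - mu) / sigma
Step 2: Substitute values: z = (138 - 131) / 14
Step 3: z = 7 / 14 = 0.5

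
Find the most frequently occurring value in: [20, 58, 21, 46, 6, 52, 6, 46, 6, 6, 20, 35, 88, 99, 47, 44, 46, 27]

6

Step 1: Count the frequency of each value:
  6: appears 4 time(s)
  20: appears 2 time(s)
  21: appears 1 time(s)
  27: appears 1 time(s)
  35: appears 1 time(s)
  44: appears 1 time(s)
  46: appears 3 time(s)
  47: appears 1 time(s)
  52: appears 1 time(s)
  58: appears 1 time(s)
  88: appears 1 time(s)
  99: appears 1 time(s)
Step 2: The value 6 appears most frequently (4 times).
Step 3: Mode = 6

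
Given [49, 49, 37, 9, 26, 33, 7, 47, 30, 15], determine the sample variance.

253.2889

Step 1: Compute the mean: (49 + 49 + 37 + 9 + 26 + 33 + 7 + 47 + 30 + 15) / 10 = 30.2
Step 2: Compute squared deviations from the mean:
  (49 - 30.2)^2 = 353.44
  (49 - 30.2)^2 = 353.44
  (37 - 30.2)^2 = 46.24
  (9 - 30.2)^2 = 449.44
  (26 - 30.2)^2 = 17.64
  (33 - 30.2)^2 = 7.84
  (7 - 30.2)^2 = 538.24
  (47 - 30.2)^2 = 282.24
  (30 - 30.2)^2 = 0.04
  (15 - 30.2)^2 = 231.04
Step 3: Sum of squared deviations = 2279.6
Step 4: Sample variance = 2279.6 / 9 = 253.2889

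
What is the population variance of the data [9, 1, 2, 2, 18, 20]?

60.5556

Step 1: Compute the mean: (9 + 1 + 2 + 2 + 18 + 20) / 6 = 8.6667
Step 2: Compute squared deviations from the mean:
  (9 - 8.6667)^2 = 0.1111
  (1 - 8.6667)^2 = 58.7778
  (2 - 8.6667)^2 = 44.4444
  (2 - 8.6667)^2 = 44.4444
  (18 - 8.6667)^2 = 87.1111
  (20 - 8.6667)^2 = 128.4444
Step 3: Sum of squared deviations = 363.3333
Step 4: Population variance = 363.3333 / 6 = 60.5556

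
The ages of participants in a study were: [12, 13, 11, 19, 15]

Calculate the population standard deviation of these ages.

2.8284

Step 1: Compute the mean: 14
Step 2: Sum of squared deviations from the mean: 40
Step 3: Population variance = 40 / 5 = 8
Step 4: Standard deviation = sqrt(8) = 2.8284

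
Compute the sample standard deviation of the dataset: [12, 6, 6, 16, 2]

5.5498

Step 1: Compute the mean: 8.4
Step 2: Sum of squared deviations from the mean: 123.2
Step 3: Sample variance = 123.2 / 4 = 30.8
Step 4: Standard deviation = sqrt(30.8) = 5.5498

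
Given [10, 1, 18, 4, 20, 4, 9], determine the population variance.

45.102

Step 1: Compute the mean: (10 + 1 + 18 + 4 + 20 + 4 + 9) / 7 = 9.4286
Step 2: Compute squared deviations from the mean:
  (10 - 9.4286)^2 = 0.3265
  (1 - 9.4286)^2 = 71.0408
  (18 - 9.4286)^2 = 73.4694
  (4 - 9.4286)^2 = 29.4694
  (20 - 9.4286)^2 = 111.7551
  (4 - 9.4286)^2 = 29.4694
  (9 - 9.4286)^2 = 0.1837
Step 3: Sum of squared deviations = 315.7143
Step 4: Population variance = 315.7143 / 7 = 45.102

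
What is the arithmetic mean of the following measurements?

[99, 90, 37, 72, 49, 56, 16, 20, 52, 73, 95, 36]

57.9167

Step 1: Sum all values: 99 + 90 + 37 + 72 + 49 + 56 + 16 + 20 + 52 + 73 + 95 + 36 = 695
Step 2: Count the number of values: n = 12
Step 3: Mean = sum / n = 695 / 12 = 57.9167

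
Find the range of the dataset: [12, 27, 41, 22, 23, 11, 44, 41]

33

Step 1: Identify the maximum value: max = 44
Step 2: Identify the minimum value: min = 11
Step 3: Range = max - min = 44 - 11 = 33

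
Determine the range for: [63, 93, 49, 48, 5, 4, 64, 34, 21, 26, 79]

89

Step 1: Identify the maximum value: max = 93
Step 2: Identify the minimum value: min = 4
Step 3: Range = max - min = 93 - 4 = 89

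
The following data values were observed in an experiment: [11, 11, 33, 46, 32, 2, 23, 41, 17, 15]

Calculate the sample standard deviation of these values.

14.3871

Step 1: Compute the mean: 23.1
Step 2: Sum of squared deviations from the mean: 1862.9
Step 3: Sample variance = 1862.9 / 9 = 206.9889
Step 4: Standard deviation = sqrt(206.9889) = 14.3871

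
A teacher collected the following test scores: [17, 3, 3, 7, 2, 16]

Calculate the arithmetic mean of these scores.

8

Step 1: Sum all values: 17 + 3 + 3 + 7 + 2 + 16 = 48
Step 2: Count the number of values: n = 6
Step 3: Mean = sum / n = 48 / 6 = 8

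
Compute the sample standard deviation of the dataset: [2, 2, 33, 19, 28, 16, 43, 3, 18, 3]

14.53

Step 1: Compute the mean: 16.7
Step 2: Sum of squared deviations from the mean: 1900.1
Step 3: Sample variance = 1900.1 / 9 = 211.1222
Step 4: Standard deviation = sqrt(211.1222) = 14.53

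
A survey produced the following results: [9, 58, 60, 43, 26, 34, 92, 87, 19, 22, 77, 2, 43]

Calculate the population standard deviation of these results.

28.0357

Step 1: Compute the mean: 44
Step 2: Sum of squared deviations from the mean: 10218
Step 3: Population variance = 10218 / 13 = 786
Step 4: Standard deviation = sqrt(786) = 28.0357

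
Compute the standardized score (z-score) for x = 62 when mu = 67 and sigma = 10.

-0.5

Step 1: Recall the z-score formula: z = (x - mu) / sigma
Step 2: Substitute values: z = (62 - 67) / 10
Step 3: z = -5 / 10 = -0.5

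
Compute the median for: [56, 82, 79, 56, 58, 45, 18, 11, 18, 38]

50.5

Step 1: Sort the data in ascending order: [11, 18, 18, 38, 45, 56, 56, 58, 79, 82]
Step 2: The number of values is n = 10.
Step 3: Since n is even, the median is the average of positions 5 and 6:
  Median = (45 + 56) / 2 = 50.5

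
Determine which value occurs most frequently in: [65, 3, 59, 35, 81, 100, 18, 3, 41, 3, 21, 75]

3

Step 1: Count the frequency of each value:
  3: appears 3 time(s)
  18: appears 1 time(s)
  21: appears 1 time(s)
  35: appears 1 time(s)
  41: appears 1 time(s)
  59: appears 1 time(s)
  65: appears 1 time(s)
  75: appears 1 time(s)
  81: appears 1 time(s)
  100: appears 1 time(s)
Step 2: The value 3 appears most frequently (3 times).
Step 3: Mode = 3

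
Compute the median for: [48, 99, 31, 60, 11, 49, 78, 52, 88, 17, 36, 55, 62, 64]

53.5

Step 1: Sort the data in ascending order: [11, 17, 31, 36, 48, 49, 52, 55, 60, 62, 64, 78, 88, 99]
Step 2: The number of values is n = 14.
Step 3: Since n is even, the median is the average of positions 7 and 8:
  Median = (52 + 55) / 2 = 53.5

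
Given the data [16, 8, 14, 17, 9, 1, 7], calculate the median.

9

Step 1: Sort the data in ascending order: [1, 7, 8, 9, 14, 16, 17]
Step 2: The number of values is n = 7.
Step 3: Since n is odd, the median is the middle value at position 4: 9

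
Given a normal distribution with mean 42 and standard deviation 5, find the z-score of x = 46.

0.8

Step 1: Recall the z-score formula: z = (x - mu) / sigma
Step 2: Substitute values: z = (46 - 42) / 5
Step 3: z = 4 / 5 = 0.8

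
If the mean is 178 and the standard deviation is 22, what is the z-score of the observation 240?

2.8182

Step 1: Recall the z-score formula: z = (x - mu) / sigma
Step 2: Substitute values: z = (240 - 178) / 22
Step 3: z = 62 / 22 = 2.8182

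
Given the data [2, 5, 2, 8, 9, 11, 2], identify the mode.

2

Step 1: Count the frequency of each value:
  2: appears 3 time(s)
  5: appears 1 time(s)
  8: appears 1 time(s)
  9: appears 1 time(s)
  11: appears 1 time(s)
Step 2: The value 2 appears most frequently (3 times).
Step 3: Mode = 2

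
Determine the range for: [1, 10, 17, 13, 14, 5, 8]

16

Step 1: Identify the maximum value: max = 17
Step 2: Identify the minimum value: min = 1
Step 3: Range = max - min = 17 - 1 = 16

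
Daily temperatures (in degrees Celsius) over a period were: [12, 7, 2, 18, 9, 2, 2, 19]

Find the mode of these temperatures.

2

Step 1: Count the frequency of each value:
  2: appears 3 time(s)
  7: appears 1 time(s)
  9: appears 1 time(s)
  12: appears 1 time(s)
  18: appears 1 time(s)
  19: appears 1 time(s)
Step 2: The value 2 appears most frequently (3 times).
Step 3: Mode = 2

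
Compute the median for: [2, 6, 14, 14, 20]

14

Step 1: Sort the data in ascending order: [2, 6, 14, 14, 20]
Step 2: The number of values is n = 5.
Step 3: Since n is odd, the median is the middle value at position 3: 14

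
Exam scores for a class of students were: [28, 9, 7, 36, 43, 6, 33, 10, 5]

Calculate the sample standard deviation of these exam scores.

15.1162

Step 1: Compute the mean: 19.6667
Step 2: Sum of squared deviations from the mean: 1828
Step 3: Sample variance = 1828 / 8 = 228.5
Step 4: Standard deviation = sqrt(228.5) = 15.1162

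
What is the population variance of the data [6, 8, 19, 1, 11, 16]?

36.4722

Step 1: Compute the mean: (6 + 8 + 19 + 1 + 11 + 16) / 6 = 10.1667
Step 2: Compute squared deviations from the mean:
  (6 - 10.1667)^2 = 17.3611
  (8 - 10.1667)^2 = 4.6944
  (19 - 10.1667)^2 = 78.0278
  (1 - 10.1667)^2 = 84.0278
  (11 - 10.1667)^2 = 0.6944
  (16 - 10.1667)^2 = 34.0278
Step 3: Sum of squared deviations = 218.8333
Step 4: Population variance = 218.8333 / 6 = 36.4722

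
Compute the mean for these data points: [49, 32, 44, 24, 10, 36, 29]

32

Step 1: Sum all values: 49 + 32 + 44 + 24 + 10 + 36 + 29 = 224
Step 2: Count the number of values: n = 7
Step 3: Mean = sum / n = 224 / 7 = 32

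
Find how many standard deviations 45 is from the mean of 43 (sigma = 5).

0.4

Step 1: Recall the z-score formula: z = (x - mu) / sigma
Step 2: Substitute values: z = (45 - 43) / 5
Step 3: z = 2 / 5 = 0.4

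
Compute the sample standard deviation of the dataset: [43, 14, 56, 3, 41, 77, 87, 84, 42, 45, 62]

26.7517

Step 1: Compute the mean: 50.3636
Step 2: Sum of squared deviations from the mean: 7156.5455
Step 3: Sample variance = 7156.5455 / 10 = 715.6545
Step 4: Standard deviation = sqrt(715.6545) = 26.7517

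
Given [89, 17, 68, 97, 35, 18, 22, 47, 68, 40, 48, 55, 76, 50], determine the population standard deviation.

24.2748

Step 1: Compute the mean: 52.1429
Step 2: Sum of squared deviations from the mean: 8249.7143
Step 3: Population variance = 8249.7143 / 14 = 589.2653
Step 4: Standard deviation = sqrt(589.2653) = 24.2748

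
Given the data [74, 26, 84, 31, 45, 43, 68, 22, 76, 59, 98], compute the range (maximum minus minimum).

76

Step 1: Identify the maximum value: max = 98
Step 2: Identify the minimum value: min = 22
Step 3: Range = max - min = 98 - 22 = 76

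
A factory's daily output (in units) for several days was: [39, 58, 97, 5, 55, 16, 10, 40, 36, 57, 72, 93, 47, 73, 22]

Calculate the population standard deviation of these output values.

27.2519

Step 1: Compute the mean: 48
Step 2: Sum of squared deviations from the mean: 11140
Step 3: Population variance = 11140 / 15 = 742.6667
Step 4: Standard deviation = sqrt(742.6667) = 27.2519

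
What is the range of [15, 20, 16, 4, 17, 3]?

17

Step 1: Identify the maximum value: max = 20
Step 2: Identify the minimum value: min = 3
Step 3: Range = max - min = 20 - 3 = 17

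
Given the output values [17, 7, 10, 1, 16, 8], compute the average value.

9.8333

Step 1: Sum all values: 17 + 7 + 10 + 1 + 16 + 8 = 59
Step 2: Count the number of values: n = 6
Step 3: Mean = sum / n = 59 / 6 = 9.8333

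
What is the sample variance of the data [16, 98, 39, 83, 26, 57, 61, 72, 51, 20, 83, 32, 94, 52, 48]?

693.5524

Step 1: Compute the mean: (16 + 98 + 39 + 83 + 26 + 57 + 61 + 72 + 51 + 20 + 83 + 32 + 94 + 52 + 48) / 15 = 55.4667
Step 2: Compute squared deviations from the mean:
  (16 - 55.4667)^2 = 1557.6178
  (98 - 55.4667)^2 = 1809.0844
  (39 - 55.4667)^2 = 271.1511
  (83 - 55.4667)^2 = 758.0844
  (26 - 55.4667)^2 = 868.2844
  (57 - 55.4667)^2 = 2.3511
  (61 - 55.4667)^2 = 30.6178
  (72 - 55.4667)^2 = 273.3511
  (51 - 55.4667)^2 = 19.9511
  (20 - 55.4667)^2 = 1257.8844
  (83 - 55.4667)^2 = 758.0844
  (32 - 55.4667)^2 = 550.6844
  (94 - 55.4667)^2 = 1484.8178
  (52 - 55.4667)^2 = 12.0178
  (48 - 55.4667)^2 = 55.7511
Step 3: Sum of squared deviations = 9709.7333
Step 4: Sample variance = 9709.7333 / 14 = 693.5524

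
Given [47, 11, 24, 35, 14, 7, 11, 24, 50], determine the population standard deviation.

15.0833

Step 1: Compute the mean: 24.7778
Step 2: Sum of squared deviations from the mean: 2047.5556
Step 3: Population variance = 2047.5556 / 9 = 227.5062
Step 4: Standard deviation = sqrt(227.5062) = 15.0833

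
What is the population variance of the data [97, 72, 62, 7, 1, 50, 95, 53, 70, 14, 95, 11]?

1191.8542

Step 1: Compute the mean: (97 + 72 + 62 + 7 + 1 + 50 + 95 + 53 + 70 + 14 + 95 + 11) / 12 = 52.25
Step 2: Compute squared deviations from the mean:
  (97 - 52.25)^2 = 2002.5625
  (72 - 52.25)^2 = 390.0625
  (62 - 52.25)^2 = 95.0625
  (7 - 52.25)^2 = 2047.5625
  (1 - 52.25)^2 = 2626.5625
  (50 - 52.25)^2 = 5.0625
  (95 - 52.25)^2 = 1827.5625
  (53 - 52.25)^2 = 0.5625
  (70 - 52.25)^2 = 315.0625
  (14 - 52.25)^2 = 1463.0625
  (95 - 52.25)^2 = 1827.5625
  (11 - 52.25)^2 = 1701.5625
Step 3: Sum of squared deviations = 14302.25
Step 4: Population variance = 14302.25 / 12 = 1191.8542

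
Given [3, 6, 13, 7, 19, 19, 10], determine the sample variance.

39.6667

Step 1: Compute the mean: (3 + 6 + 13 + 7 + 19 + 19 + 10) / 7 = 11
Step 2: Compute squared deviations from the mean:
  (3 - 11)^2 = 64
  (6 - 11)^2 = 25
  (13 - 11)^2 = 4
  (7 - 11)^2 = 16
  (19 - 11)^2 = 64
  (19 - 11)^2 = 64
  (10 - 11)^2 = 1
Step 3: Sum of squared deviations = 238
Step 4: Sample variance = 238 / 6 = 39.6667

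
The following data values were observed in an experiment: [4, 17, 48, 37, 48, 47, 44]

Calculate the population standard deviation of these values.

16.2657

Step 1: Compute the mean: 35
Step 2: Sum of squared deviations from the mean: 1852
Step 3: Population variance = 1852 / 7 = 264.5714
Step 4: Standard deviation = sqrt(264.5714) = 16.2657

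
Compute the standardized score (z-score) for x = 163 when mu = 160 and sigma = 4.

0.75

Step 1: Recall the z-score formula: z = (x - mu) / sigma
Step 2: Substitute values: z = (163 - 160) / 4
Step 3: z = 3 / 4 = 0.75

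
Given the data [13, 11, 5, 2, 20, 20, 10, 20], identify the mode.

20

Step 1: Count the frequency of each value:
  2: appears 1 time(s)
  5: appears 1 time(s)
  10: appears 1 time(s)
  11: appears 1 time(s)
  13: appears 1 time(s)
  20: appears 3 time(s)
Step 2: The value 20 appears most frequently (3 times).
Step 3: Mode = 20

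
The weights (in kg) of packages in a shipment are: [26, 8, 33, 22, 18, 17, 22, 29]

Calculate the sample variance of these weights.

60.4107

Step 1: Compute the mean: (26 + 8 + 33 + 22 + 18 + 17 + 22 + 29) / 8 = 21.875
Step 2: Compute squared deviations from the mean:
  (26 - 21.875)^2 = 17.0156
  (8 - 21.875)^2 = 192.5156
  (33 - 21.875)^2 = 123.7656
  (22 - 21.875)^2 = 0.0156
  (18 - 21.875)^2 = 15.0156
  (17 - 21.875)^2 = 23.7656
  (22 - 21.875)^2 = 0.0156
  (29 - 21.875)^2 = 50.7656
Step 3: Sum of squared deviations = 422.875
Step 4: Sample variance = 422.875 / 7 = 60.4107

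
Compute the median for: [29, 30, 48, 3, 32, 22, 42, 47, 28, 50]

31

Step 1: Sort the data in ascending order: [3, 22, 28, 29, 30, 32, 42, 47, 48, 50]
Step 2: The number of values is n = 10.
Step 3: Since n is even, the median is the average of positions 5 and 6:
  Median = (30 + 32) / 2 = 31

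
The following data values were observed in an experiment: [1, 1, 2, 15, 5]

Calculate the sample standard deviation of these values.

5.933

Step 1: Compute the mean: 4.8
Step 2: Sum of squared deviations from the mean: 140.8
Step 3: Sample variance = 140.8 / 4 = 35.2
Step 4: Standard deviation = sqrt(35.2) = 5.933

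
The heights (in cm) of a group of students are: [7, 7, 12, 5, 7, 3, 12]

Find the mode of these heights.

7

Step 1: Count the frequency of each value:
  3: appears 1 time(s)
  5: appears 1 time(s)
  7: appears 3 time(s)
  12: appears 2 time(s)
Step 2: The value 7 appears most frequently (3 times).
Step 3: Mode = 7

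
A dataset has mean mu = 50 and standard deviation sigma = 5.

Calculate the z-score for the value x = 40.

-2

Step 1: Recall the z-score formula: z = (x - mu) / sigma
Step 2: Substitute values: z = (40 - 50) / 5
Step 3: z = -10 / 5 = -2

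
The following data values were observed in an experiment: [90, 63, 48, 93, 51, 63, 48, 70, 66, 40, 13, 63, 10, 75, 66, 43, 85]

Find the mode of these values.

63

Step 1: Count the frequency of each value:
  10: appears 1 time(s)
  13: appears 1 time(s)
  40: appears 1 time(s)
  43: appears 1 time(s)
  48: appears 2 time(s)
  51: appears 1 time(s)
  63: appears 3 time(s)
  66: appears 2 time(s)
  70: appears 1 time(s)
  75: appears 1 time(s)
  85: appears 1 time(s)
  90: appears 1 time(s)
  93: appears 1 time(s)
Step 2: The value 63 appears most frequently (3 times).
Step 3: Mode = 63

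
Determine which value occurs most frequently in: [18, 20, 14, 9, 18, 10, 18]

18

Step 1: Count the frequency of each value:
  9: appears 1 time(s)
  10: appears 1 time(s)
  14: appears 1 time(s)
  18: appears 3 time(s)
  20: appears 1 time(s)
Step 2: The value 18 appears most frequently (3 times).
Step 3: Mode = 18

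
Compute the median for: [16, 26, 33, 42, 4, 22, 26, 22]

24

Step 1: Sort the data in ascending order: [4, 16, 22, 22, 26, 26, 33, 42]
Step 2: The number of values is n = 8.
Step 3: Since n is even, the median is the average of positions 4 and 5:
  Median = (22 + 26) / 2 = 24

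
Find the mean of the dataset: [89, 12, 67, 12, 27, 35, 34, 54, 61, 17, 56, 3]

38.9167

Step 1: Sum all values: 89 + 12 + 67 + 12 + 27 + 35 + 34 + 54 + 61 + 17 + 56 + 3 = 467
Step 2: Count the number of values: n = 12
Step 3: Mean = sum / n = 467 / 12 = 38.9167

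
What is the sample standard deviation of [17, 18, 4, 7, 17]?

6.5803

Step 1: Compute the mean: 12.6
Step 2: Sum of squared deviations from the mean: 173.2
Step 3: Sample variance = 173.2 / 4 = 43.3
Step 4: Standard deviation = sqrt(43.3) = 6.5803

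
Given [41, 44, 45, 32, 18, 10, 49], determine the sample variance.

221.8095

Step 1: Compute the mean: (41 + 44 + 45 + 32 + 18 + 10 + 49) / 7 = 34.1429
Step 2: Compute squared deviations from the mean:
  (41 - 34.1429)^2 = 47.0204
  (44 - 34.1429)^2 = 97.1633
  (45 - 34.1429)^2 = 117.8776
  (32 - 34.1429)^2 = 4.5918
  (18 - 34.1429)^2 = 260.5918
  (10 - 34.1429)^2 = 582.8776
  (49 - 34.1429)^2 = 220.7347
Step 3: Sum of squared deviations = 1330.8571
Step 4: Sample variance = 1330.8571 / 6 = 221.8095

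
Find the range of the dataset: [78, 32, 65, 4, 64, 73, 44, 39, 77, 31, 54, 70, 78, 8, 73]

74

Step 1: Identify the maximum value: max = 78
Step 2: Identify the minimum value: min = 4
Step 3: Range = max - min = 78 - 4 = 74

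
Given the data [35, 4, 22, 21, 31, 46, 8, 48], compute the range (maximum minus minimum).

44

Step 1: Identify the maximum value: max = 48
Step 2: Identify the minimum value: min = 4
Step 3: Range = max - min = 48 - 4 = 44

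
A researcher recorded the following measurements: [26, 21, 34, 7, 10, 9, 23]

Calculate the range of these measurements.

27

Step 1: Identify the maximum value: max = 34
Step 2: Identify the minimum value: min = 7
Step 3: Range = max - min = 34 - 7 = 27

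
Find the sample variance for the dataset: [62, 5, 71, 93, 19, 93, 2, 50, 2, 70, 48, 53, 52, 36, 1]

1022.4571

Step 1: Compute the mean: (62 + 5 + 71 + 93 + 19 + 93 + 2 + 50 + 2 + 70 + 48 + 53 + 52 + 36 + 1) / 15 = 43.8
Step 2: Compute squared deviations from the mean:
  (62 - 43.8)^2 = 331.24
  (5 - 43.8)^2 = 1505.44
  (71 - 43.8)^2 = 739.84
  (93 - 43.8)^2 = 2420.64
  (19 - 43.8)^2 = 615.04
  (93 - 43.8)^2 = 2420.64
  (2 - 43.8)^2 = 1747.24
  (50 - 43.8)^2 = 38.44
  (2 - 43.8)^2 = 1747.24
  (70 - 43.8)^2 = 686.44
  (48 - 43.8)^2 = 17.64
  (53 - 43.8)^2 = 84.64
  (52 - 43.8)^2 = 67.24
  (36 - 43.8)^2 = 60.84
  (1 - 43.8)^2 = 1831.84
Step 3: Sum of squared deviations = 14314.4
Step 4: Sample variance = 14314.4 / 14 = 1022.4571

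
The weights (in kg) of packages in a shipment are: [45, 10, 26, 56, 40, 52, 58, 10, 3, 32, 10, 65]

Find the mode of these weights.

10

Step 1: Count the frequency of each value:
  3: appears 1 time(s)
  10: appears 3 time(s)
  26: appears 1 time(s)
  32: appears 1 time(s)
  40: appears 1 time(s)
  45: appears 1 time(s)
  52: appears 1 time(s)
  56: appears 1 time(s)
  58: appears 1 time(s)
  65: appears 1 time(s)
Step 2: The value 10 appears most frequently (3 times).
Step 3: Mode = 10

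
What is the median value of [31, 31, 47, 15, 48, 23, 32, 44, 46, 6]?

31.5

Step 1: Sort the data in ascending order: [6, 15, 23, 31, 31, 32, 44, 46, 47, 48]
Step 2: The number of values is n = 10.
Step 3: Since n is even, the median is the average of positions 5 and 6:
  Median = (31 + 32) / 2 = 31.5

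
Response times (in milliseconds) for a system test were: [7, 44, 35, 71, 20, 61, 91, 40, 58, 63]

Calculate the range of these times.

84

Step 1: Identify the maximum value: max = 91
Step 2: Identify the minimum value: min = 7
Step 3: Range = max - min = 91 - 7 = 84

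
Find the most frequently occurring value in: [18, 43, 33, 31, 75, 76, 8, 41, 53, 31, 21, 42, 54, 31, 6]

31

Step 1: Count the frequency of each value:
  6: appears 1 time(s)
  8: appears 1 time(s)
  18: appears 1 time(s)
  21: appears 1 time(s)
  31: appears 3 time(s)
  33: appears 1 time(s)
  41: appears 1 time(s)
  42: appears 1 time(s)
  43: appears 1 time(s)
  53: appears 1 time(s)
  54: appears 1 time(s)
  75: appears 1 time(s)
  76: appears 1 time(s)
Step 2: The value 31 appears most frequently (3 times).
Step 3: Mode = 31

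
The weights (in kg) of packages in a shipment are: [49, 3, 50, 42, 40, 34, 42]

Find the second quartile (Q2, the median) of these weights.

42

Step 1: Sort the data: [3, 34, 40, 42, 42, 49, 50]
Step 2: n = 7
Step 3: Q2 is the median. Since n is odd, it is the middle value at position 4: 42
Step 4: Q2 = 42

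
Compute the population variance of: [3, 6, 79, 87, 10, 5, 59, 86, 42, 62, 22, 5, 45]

993.2899

Step 1: Compute the mean: (3 + 6 + 79 + 87 + 10 + 5 + 59 + 86 + 42 + 62 + 22 + 5 + 45) / 13 = 39.3077
Step 2: Compute squared deviations from the mean:
  (3 - 39.3077)^2 = 1318.2485
  (6 - 39.3077)^2 = 1109.4024
  (79 - 39.3077)^2 = 1575.4793
  (87 - 39.3077)^2 = 2274.5562
  (10 - 39.3077)^2 = 858.9408
  (5 - 39.3077)^2 = 1177.0178
  (59 - 39.3077)^2 = 387.787
  (86 - 39.3077)^2 = 2180.1716
  (42 - 39.3077)^2 = 7.2485
  (62 - 39.3077)^2 = 514.9408
  (22 - 39.3077)^2 = 299.5562
  (5 - 39.3077)^2 = 1177.0178
  (45 - 39.3077)^2 = 32.4024
Step 3: Sum of squared deviations = 12912.7692
Step 4: Population variance = 12912.7692 / 13 = 993.2899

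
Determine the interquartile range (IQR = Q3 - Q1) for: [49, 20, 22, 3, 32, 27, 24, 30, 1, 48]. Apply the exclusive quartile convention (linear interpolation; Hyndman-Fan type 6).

20.25

Step 1: Sort the data: [1, 3, 20, 22, 24, 27, 30, 32, 48, 49]
Step 2: n = 10
Step 3: Using the exclusive quartile method:
  Q1 = 15.75
  Q2 (median) = 25.5
  Q3 = 36
  IQR = Q3 - Q1 = 36 - 15.75 = 20.25
Step 4: IQR = 20.25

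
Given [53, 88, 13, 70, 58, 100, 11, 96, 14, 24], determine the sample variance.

1258.0111

Step 1: Compute the mean: (53 + 88 + 13 + 70 + 58 + 100 + 11 + 96 + 14 + 24) / 10 = 52.7
Step 2: Compute squared deviations from the mean:
  (53 - 52.7)^2 = 0.09
  (88 - 52.7)^2 = 1246.09
  (13 - 52.7)^2 = 1576.09
  (70 - 52.7)^2 = 299.29
  (58 - 52.7)^2 = 28.09
  (100 - 52.7)^2 = 2237.29
  (11 - 52.7)^2 = 1738.89
  (96 - 52.7)^2 = 1874.89
  (14 - 52.7)^2 = 1497.69
  (24 - 52.7)^2 = 823.69
Step 3: Sum of squared deviations = 11322.1
Step 4: Sample variance = 11322.1 / 9 = 1258.0111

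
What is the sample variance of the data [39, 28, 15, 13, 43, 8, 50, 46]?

272.5

Step 1: Compute the mean: (39 + 28 + 15 + 13 + 43 + 8 + 50 + 46) / 8 = 30.25
Step 2: Compute squared deviations from the mean:
  (39 - 30.25)^2 = 76.5625
  (28 - 30.25)^2 = 5.0625
  (15 - 30.25)^2 = 232.5625
  (13 - 30.25)^2 = 297.5625
  (43 - 30.25)^2 = 162.5625
  (8 - 30.25)^2 = 495.0625
  (50 - 30.25)^2 = 390.0625
  (46 - 30.25)^2 = 248.0625
Step 3: Sum of squared deviations = 1907.5
Step 4: Sample variance = 1907.5 / 7 = 272.5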